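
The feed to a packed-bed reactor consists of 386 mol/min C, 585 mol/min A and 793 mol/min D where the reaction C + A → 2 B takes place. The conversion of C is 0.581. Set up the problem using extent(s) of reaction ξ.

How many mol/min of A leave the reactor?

361 mol/min

C reacted = 0.581 × 386 = 224.3 mol/min; ν_C = −1, so ξ = 224.3/1 = 224.3 mol/min.
Outlet amounts (n = n₀ + ν ξ):
  C: 386 − 1(224.3) = 161.7
  A: 585 − 1(224.3) = 360.7
  B: 0 + 2(224.3) = 448.5
  D: 793 (inert)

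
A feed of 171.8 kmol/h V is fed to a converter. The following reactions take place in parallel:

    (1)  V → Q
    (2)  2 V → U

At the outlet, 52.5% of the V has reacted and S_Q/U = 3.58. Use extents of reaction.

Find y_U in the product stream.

Conversion of V: V consumed = 0.525 × 171.8 = 90.2 kmol/h = 1ξ₁ + 2ξ₂.
Selectivity: 1ξ₁ / (1ξ₂) = 3.58 → ξ₁ = 3.58 ξ₂.
Substitute: (1·3.58 + 2) ξ₂ = 90.2 → ξ₂ = 16.16 kmol/h, ξ₁ = 57.87 kmol/h.
Outlet amounts (n = n₀ + Σ ν·ξ):
  V: 171.8 − 1(57.87) − 2(16.16) = 81.61
  Q: 0 + 1(57.87) = 57.87
  U: 0 + 1(16.16) = 16.16
Total out = 155.6 kmol/h; y_U = 16.16 / 155.6 = 0.1039.

0.104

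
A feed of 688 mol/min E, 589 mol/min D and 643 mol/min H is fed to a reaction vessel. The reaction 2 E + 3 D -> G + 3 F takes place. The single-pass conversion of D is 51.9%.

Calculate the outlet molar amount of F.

D reacted = 0.519 × 589 = 305.7 mol/min; ν_D = −3, so ξ = 305.7/3 = 101.9 mol/min.
Outlet amounts (n = n₀ + ν ξ):
  E: 688 − 2(101.9) = 484.2
  D: 589 − 3(101.9) = 283.3
  G: 0 + 1(101.9) = 101.9
  F: 0 + 3(101.9) = 305.7
  H: 643 (inert)

306 mol/min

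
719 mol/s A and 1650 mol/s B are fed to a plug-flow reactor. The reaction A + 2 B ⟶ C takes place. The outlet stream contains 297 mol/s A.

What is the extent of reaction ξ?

ξ = 422 mol/s

For A: n = n₀ − 1ξ → 297 = 719 − 1ξ, giving ξ = 422 mol/s.
Outlet amounts (n = n₀ + ν ξ):
  A: 719 − 1(422) = 297
  B: 1650 − 2(422) = 806
  C: 0 + 1(422) = 422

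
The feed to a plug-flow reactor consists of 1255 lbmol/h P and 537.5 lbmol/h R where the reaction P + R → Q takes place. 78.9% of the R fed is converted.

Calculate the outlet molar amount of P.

831 lbmol/h

R reacted = 0.789 × 537.5 = 424.1 lbmol/h; ν_R = −1, so ξ = 424.1/1 = 424.1 lbmol/h.
Outlet amounts (n = n₀ + ν ξ):
  P: 1255 − 1(424.1) = 830.9
  R: 537.5 − 1(424.1) = 113.4
  Q: 0 + 1(424.1) = 424.1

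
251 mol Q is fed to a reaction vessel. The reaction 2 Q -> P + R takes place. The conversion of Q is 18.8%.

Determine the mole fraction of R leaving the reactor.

0.094

Q reacted = 0.188 × 251 = 47.19 mol; ν_Q = −2, so ξ = 47.19/2 = 23.59 mol.
Outlet amounts (n = n₀ + ν ξ):
  Q: 251 − 2(23.59) = 203.8
  P: 0 + 1(23.59) = 23.59
  R: 0 + 1(23.59) = 23.59
Total out = 251 mol; y_R = 23.59 / 251 = 0.094.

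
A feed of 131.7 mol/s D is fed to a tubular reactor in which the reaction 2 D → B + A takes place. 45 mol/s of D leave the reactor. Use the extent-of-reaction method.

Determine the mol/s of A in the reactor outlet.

For D: n = n₀ − 2ξ → 45 = 131.7 − 2ξ, giving ξ = 43.35 mol/s.
Outlet amounts (n = n₀ + ν ξ):
  D: 131.7 − 2(43.35) = 45
  B: 0 + 1(43.35) = 43.35
  A: 0 + 1(43.35) = 43.35

43.3 mol/s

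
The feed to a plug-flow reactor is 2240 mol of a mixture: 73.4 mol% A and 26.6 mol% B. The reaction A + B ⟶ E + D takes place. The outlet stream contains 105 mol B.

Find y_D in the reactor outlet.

0.219

For B: n = n₀ − 1ξ → 105 = 595.8 − 1ξ, giving ξ = 490.8 mol.
Outlet amounts (n = n₀ + ν ξ):
  A: 1644 − 1(490.8) = 1153
  B: 595.8 − 1(490.8) = 105
  E: 0 + 1(490.8) = 490.8
  D: 0 + 1(490.8) = 490.8
Total out = 2240 mol; y_D = 490.8 / 2240 = 0.2191.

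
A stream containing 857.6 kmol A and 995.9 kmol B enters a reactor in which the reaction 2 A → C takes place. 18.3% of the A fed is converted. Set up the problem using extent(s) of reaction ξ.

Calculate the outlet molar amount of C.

78.5 kmol

A reacted = 0.183 × 857.6 = 156.9 kmol; ν_A = −2, so ξ = 156.9/2 = 78.47 kmol.
Outlet amounts (n = n₀ + ν ξ):
  A: 857.6 − 2(78.47) = 700.7
  C: 0 + 1(78.47) = 78.47
  B: 995.9 (inert)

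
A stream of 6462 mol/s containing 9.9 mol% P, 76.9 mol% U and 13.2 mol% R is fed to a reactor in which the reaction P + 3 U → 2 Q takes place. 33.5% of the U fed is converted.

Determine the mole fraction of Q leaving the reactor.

0.207

U reacted = 0.335 × 4969 = 1665 mol/s; ν_U = −3, so ξ = 1665/3 = 554.9 mol/s.
Outlet amounts (n = n₀ + ν ξ):
  P: 639.7 − 1(554.9) = 84.84
  U: 4969 − 3(554.9) = 3305
  Q: 0 + 2(554.9) = 1110
  R: 853 (inert)
Total out = 5352 mol/s; y_Q = 1110 / 5352 = 0.2074.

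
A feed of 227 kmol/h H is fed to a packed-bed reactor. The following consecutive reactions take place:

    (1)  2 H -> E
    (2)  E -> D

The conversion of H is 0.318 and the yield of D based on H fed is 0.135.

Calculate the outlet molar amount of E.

Conversion of H: H consumed = 2ξ₁ = 0.318 × 227 → ξ₁ = 36.09 kmol/h.
Yield of D: 1ξ₂ / 227 = 0.135 → ξ₂ = 30.65 kmol/h.
Outlet amounts (n = n₀ + Σ ν·ξ):
  H: 227 − 2(36.09) = 154.8
  E: 0 + 1(36.09) − 1(30.65) = 5.448
  D: 0 + 1(30.65) = 30.65

5.45 kmol/h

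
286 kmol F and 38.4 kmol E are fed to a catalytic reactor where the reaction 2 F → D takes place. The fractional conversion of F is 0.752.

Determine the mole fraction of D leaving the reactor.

0.496

F reacted = 0.752 × 286 = 215.1 kmol; ν_F = −2, so ξ = 215.1/2 = 107.5 kmol.
Outlet amounts (n = n₀ + ν ξ):
  F: 286 − 2(107.5) = 70.93
  D: 0 + 1(107.5) = 107.5
  E: 38.4 (inert)
Total out = 216.9 kmol; y_D = 107.5 / 216.9 = 0.4959.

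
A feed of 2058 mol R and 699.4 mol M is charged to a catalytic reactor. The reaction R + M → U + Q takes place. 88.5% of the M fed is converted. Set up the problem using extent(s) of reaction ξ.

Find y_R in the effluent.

0.522

M reacted = 0.885 × 699.4 = 619 mol; ν_M = −1, so ξ = 619/1 = 619 mol.
Outlet amounts (n = n₀ + ν ξ):
  R: 2058 − 1(619) = 1439
  M: 699.4 − 1(619) = 80.43
  U: 0 + 1(619) = 619
  Q: 0 + 1(619) = 619
Total out = 2757 mol; y_R = 1439 / 2757 = 0.5219.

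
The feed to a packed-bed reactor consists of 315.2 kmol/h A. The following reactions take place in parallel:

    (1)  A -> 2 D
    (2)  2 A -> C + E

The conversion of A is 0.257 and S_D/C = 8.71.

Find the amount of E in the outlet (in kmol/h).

Conversion of A: A consumed = 0.257 × 315.2 = 81.01 kmol/h = 1ξ₁ + 2ξ₂.
Selectivity: 2ξ₁ / (1ξ₂) = 8.71 → ξ₁ = 4.355 ξ₂.
Substitute: (1·4.355 + 2) ξ₂ = 81.01 → ξ₂ = 12.75 kmol/h, ξ₁ = 55.51 kmol/h.
Outlet amounts (n = n₀ + Σ ν·ξ):
  A: 315.2 − 1(55.51) − 2(12.75) = 234.2
  D: 0 + 2(55.51) = 111
  C: 0 + 1(12.75) = 12.75
  E: 0 + 1(12.75) = 12.75

12.7 kmol/h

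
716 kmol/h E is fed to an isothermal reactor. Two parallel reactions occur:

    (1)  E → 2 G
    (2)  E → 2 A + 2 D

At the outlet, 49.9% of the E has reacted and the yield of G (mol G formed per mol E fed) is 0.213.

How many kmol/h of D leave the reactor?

Yield of G: 2ξ₁ / 716 = 0.213 → ξ₁ = 76.25 kmol/h.
Conversion of E: 1ξ₁ + 1ξ₂ = 0.499 × 716 = 357.3 → ξ₂ = 281 kmol/h.
Outlet amounts (n = n₀ + Σ ν·ξ):
  E: 716 − 1(76.25) − 1(281) = 358.7
  G: 0 + 2(76.25) = 152.5
  A: 0 + 2(281) = 562.1
  D: 0 + 2(281) = 562.1

562 kmol/h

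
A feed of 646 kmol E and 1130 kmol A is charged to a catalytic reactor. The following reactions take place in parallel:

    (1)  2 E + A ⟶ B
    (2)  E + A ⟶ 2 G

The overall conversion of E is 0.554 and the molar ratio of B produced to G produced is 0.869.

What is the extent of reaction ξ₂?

Conversion of E: E consumed = 0.554 × 646 = 357.9 kmol = 2ξ₁ + 1ξ₂.
Selectivity: 1ξ₁ / (2ξ₂) = 0.869 → ξ₁ = 1.738 ξ₂.
Substitute: (2·1.738 + 1) ξ₂ = 357.9 → ξ₂ = 79.96 kmol, ξ₁ = 139 kmol.
Outlet amounts (n = n₀ + Σ ν·ξ):
  E: 646 − 2(139) − 1(79.96) = 288.1
  A: 1130 − 1(139) − 1(79.96) = 911.1
  B: 0 + 1(139) = 139
  G: 0 + 2(79.96) = 159.9

ξ₂ = 80 kmol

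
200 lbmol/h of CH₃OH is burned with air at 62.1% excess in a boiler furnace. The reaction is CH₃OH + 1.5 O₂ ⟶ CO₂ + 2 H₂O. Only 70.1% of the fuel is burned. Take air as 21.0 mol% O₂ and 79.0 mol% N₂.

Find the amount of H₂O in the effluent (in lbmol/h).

280 lbmol/h

Stoichiometric O₂ = 1.5 × 200 = 300 lbmol/h; O₂ fed = 300 × 1.621 = 486.3 lbmol/h.
N₂ fed = 486.3 × 79/21 = 1829 lbmol/h.
Fuel reacted = 0.701 × 200 → ξ = 140.2 lbmol/h.
Outlet (n = n₀ + ν ξ):
  CH₃OH: 200 − 1(140.2) = 59.8
  O₂: 486.3 − 1.5(140.2) = 276
  N₂: 1829 (inert)
  CO₂: 0 + 1(140.2) = 140.2
  H₂O: 0 + 2(140.2) = 280.4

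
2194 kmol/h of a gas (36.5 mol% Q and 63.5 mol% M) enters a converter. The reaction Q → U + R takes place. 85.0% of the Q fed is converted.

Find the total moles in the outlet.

Q reacted = 0.85 × 800.8 = 680.7 kmol/h; ν_Q = −1, so ξ = 680.7/1 = 680.7 kmol/h.
Outlet amounts (n = n₀ + ν ξ):
  Q: 800.8 − 1(680.7) = 120.1
  U: 0 + 1(680.7) = 680.7
  R: 0 + 1(680.7) = 680.7
  M: 1393 (inert)
Total out = 120.1 + 680.7 + 680.7 + 1393 = 2875 kmol/h.

2870 kmol/h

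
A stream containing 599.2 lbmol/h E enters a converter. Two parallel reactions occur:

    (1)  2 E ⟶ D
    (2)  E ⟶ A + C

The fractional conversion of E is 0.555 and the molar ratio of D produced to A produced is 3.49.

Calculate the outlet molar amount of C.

41.7 lbmol/h

Conversion of E: E consumed = 0.555 × 599.2 = 332.6 lbmol/h = 2ξ₁ + 1ξ₂.
Selectivity: 1ξ₁ / (1ξ₂) = 3.49 → ξ₁ = 3.49 ξ₂.
Substitute: (2·3.49 + 1) ξ₂ = 332.6 → ξ₂ = 41.67 lbmol/h, ξ₁ = 145.4 lbmol/h.
Outlet amounts (n = n₀ + Σ ν·ξ):
  E: 599.2 − 2(145.4) − 1(41.67) = 266.6
  D: 0 + 1(145.4) = 145.4
  A: 0 + 1(41.67) = 41.67
  C: 0 + 1(41.67) = 41.67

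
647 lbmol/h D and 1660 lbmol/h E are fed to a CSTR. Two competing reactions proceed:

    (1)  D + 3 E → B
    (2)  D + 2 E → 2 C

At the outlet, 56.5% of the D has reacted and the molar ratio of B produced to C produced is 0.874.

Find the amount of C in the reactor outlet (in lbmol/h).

Conversion of D: D consumed = 0.565 × 647 = 365.6 lbmol/h = 1ξ₁ + 1ξ₂.
Selectivity: 1ξ₁ / (2ξ₂) = 0.874 → ξ₁ = 1.748 ξ₂.
Substitute: (1·1.748 + 1) ξ₂ = 365.6 → ξ₂ = 133 lbmol/h, ξ₁ = 232.5 lbmol/h.
Outlet amounts (n = n₀ + Σ ν·ξ):
  D: 647 − 1(232.5) − 1(133) = 281.4
  E: 1660 − 3(232.5) − 2(133) = 696.4
  B: 0 + 1(232.5) = 232.5
  C: 0 + 2(133) = 266.1

266 lbmol/h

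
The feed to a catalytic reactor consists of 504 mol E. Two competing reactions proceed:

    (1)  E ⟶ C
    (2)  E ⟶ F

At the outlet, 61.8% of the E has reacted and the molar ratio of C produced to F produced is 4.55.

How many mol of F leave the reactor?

Conversion of E: E consumed = 0.618 × 504 = 311.5 mol = 1ξ₁ + 1ξ₂.
Selectivity: 1ξ₁ / (1ξ₂) = 4.55 → ξ₁ = 4.55 ξ₂.
Substitute: (1·4.55 + 1) ξ₂ = 311.5 → ξ₂ = 56.12 mol, ξ₁ = 255.4 mol.
Outlet amounts (n = n₀ + Σ ν·ξ):
  E: 504 − 1(255.4) − 1(56.12) = 192.5
  C: 0 + 1(255.4) = 255.4
  F: 0 + 1(56.12) = 56.12

56.1 mol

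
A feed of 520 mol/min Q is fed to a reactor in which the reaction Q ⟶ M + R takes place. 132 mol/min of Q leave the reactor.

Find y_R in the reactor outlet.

For Q: n = n₀ − 1ξ → 132 = 520 − 1ξ, giving ξ = 388 mol/min.
Outlet amounts (n = n₀ + ν ξ):
  Q: 520 − 1(388) = 132
  M: 0 + 1(388) = 388
  R: 0 + 1(388) = 388
Total out = 908 mol/min; y_R = 388 / 908 = 0.4273.

0.427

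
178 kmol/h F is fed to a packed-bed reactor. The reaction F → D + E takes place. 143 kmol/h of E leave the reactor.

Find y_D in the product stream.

For E: n = n₀ + 1ξ → 143 = 0 + 1ξ, giving ξ = 143 kmol/h.
Outlet amounts (n = n₀ + ν ξ):
  F: 178 − 1(143) = 35
  D: 0 + 1(143) = 143
  E: 0 + 1(143) = 143
Total out = 321 kmol/h; y_D = 143 / 321 = 0.4455.

0.445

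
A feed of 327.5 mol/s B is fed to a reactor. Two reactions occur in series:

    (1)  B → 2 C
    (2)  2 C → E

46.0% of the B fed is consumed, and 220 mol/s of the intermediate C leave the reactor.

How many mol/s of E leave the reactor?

Conversion of B: B consumed = 1ξ₁ = 0.46 × 327.5 → ξ₁ = 150.7 mol/s.
C balance: n_C = 0 + 2ξ₁ − 2ξ₂ = 220 → ξ₂ = (2·150.7 − 220)/2 = 40.65 mol/s.
Outlet amounts (n = n₀ + Σ ν·ξ):
  B: 327.5 − 1(150.7) = 176.8
  C: 0 + 2(150.7) − 2(40.65) = 220
  E: 0 + 1(40.65) = 40.65

40.7 mol/s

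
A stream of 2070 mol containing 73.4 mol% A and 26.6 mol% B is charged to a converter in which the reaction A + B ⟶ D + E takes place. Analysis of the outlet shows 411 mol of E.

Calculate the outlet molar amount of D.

411 mol

For E: n = n₀ + 1ξ → 411 = 0 + 1ξ, giving ξ = 411 mol.
Outlet amounts (n = n₀ + ν ξ):
  A: 1519 − 1(411) = 1108
  B: 550.6 − 1(411) = 139.6
  D: 0 + 1(411) = 411
  E: 0 + 1(411) = 411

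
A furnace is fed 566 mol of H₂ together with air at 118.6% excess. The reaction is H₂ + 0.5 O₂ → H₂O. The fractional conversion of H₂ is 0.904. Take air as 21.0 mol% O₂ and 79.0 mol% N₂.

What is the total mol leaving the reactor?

3260 mol

Stoichiometric O₂ = 0.5 × 566 = 283 mol; O₂ fed = 283 × 2.186 = 618.6 mol.
N₂ fed = 618.6 × 79/21 = 2327 mol.
Fuel reacted = 0.904 × 566 → ξ = 511.7 mol.
Outlet (n = n₀ + ν ξ):
  H₂: 566 − 1(511.7) = 54.34
  O₂: 618.6 − 0.5(511.7) = 362.8
  N₂: 2327 (inert)
  H₂O: 0 + 1(511.7) = 511.7
Total out = 54.34 + 362.8 + 2327 + 511.7 = 3256 mol.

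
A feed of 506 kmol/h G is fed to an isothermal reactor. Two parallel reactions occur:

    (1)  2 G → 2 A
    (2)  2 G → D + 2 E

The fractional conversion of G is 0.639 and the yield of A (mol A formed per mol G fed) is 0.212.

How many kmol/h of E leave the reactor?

Yield of A: 2ξ₁ / 506 = 0.212 → ξ₁ = 53.64 kmol/h.
Conversion of G: 2ξ₁ + 2ξ₂ = 0.639 × 506 = 323.3 → ξ₂ = 108 kmol/h.
Outlet amounts (n = n₀ + Σ ν·ξ):
  G: 506 − 2(53.64) − 2(108) = 182.7
  A: 0 + 2(53.64) = 107.3
  D: 0 + 1(108) = 108
  E: 0 + 2(108) = 216.1

216 kmol/h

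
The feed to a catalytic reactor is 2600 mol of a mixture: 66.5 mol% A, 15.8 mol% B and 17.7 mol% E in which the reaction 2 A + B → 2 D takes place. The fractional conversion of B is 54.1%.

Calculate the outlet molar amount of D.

B reacted = 0.541 × 410.8 = 222.2 mol; ν_B = −1, so ξ = 222.2/1 = 222.2 mol.
Outlet amounts (n = n₀ + ν ξ):
  A: 1729 − 2(222.2) = 1285
  B: 410.8 − 1(222.2) = 188.6
  D: 0 + 2(222.2) = 444.5
  E: 460.2 (inert)

444 mol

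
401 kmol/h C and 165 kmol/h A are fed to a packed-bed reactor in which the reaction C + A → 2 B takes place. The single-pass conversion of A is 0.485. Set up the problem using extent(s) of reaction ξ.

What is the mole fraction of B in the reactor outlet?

A reacted = 0.485 × 165 = 80.02 kmol/h; ν_A = −1, so ξ = 80.02/1 = 80.02 kmol/h.
Outlet amounts (n = n₀ + ν ξ):
  C: 401 − 1(80.02) = 321
  A: 165 − 1(80.02) = 84.98
  B: 0 + 2(80.02) = 160
Total out = 566 kmol/h; y_B = 160 / 566 = 0.2828.

0.283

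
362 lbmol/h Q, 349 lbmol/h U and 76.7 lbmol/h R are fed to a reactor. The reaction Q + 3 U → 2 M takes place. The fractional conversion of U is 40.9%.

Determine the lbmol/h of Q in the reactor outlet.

U reacted = 0.409 × 349 = 142.7 lbmol/h; ν_U = −3, so ξ = 142.7/3 = 47.58 lbmol/h.
Outlet amounts (n = n₀ + ν ξ):
  Q: 362 − 1(47.58) = 314.4
  U: 349 − 3(47.58) = 206.3
  M: 0 + 2(47.58) = 95.16
  R: 76.7 (inert)

314 lbmol/h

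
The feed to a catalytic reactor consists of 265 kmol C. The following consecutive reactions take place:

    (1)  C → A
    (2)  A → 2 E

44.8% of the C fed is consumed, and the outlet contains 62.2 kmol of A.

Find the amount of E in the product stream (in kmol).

113 kmol

Conversion of C: C consumed = 1ξ₁ = 0.448 × 265 → ξ₁ = 118.7 kmol.
A balance: n_A = 0 + 1ξ₁ − 1ξ₂ = 62.2 → ξ₂ = (1·118.7 − 62.2)/1 = 56.52 kmol.
Outlet amounts (n = n₀ + Σ ν·ξ):
  C: 265 − 1(118.7) = 146.3
  A: 0 + 1(118.7) − 1(56.52) = 62.2
  E: 0 + 2(56.52) = 113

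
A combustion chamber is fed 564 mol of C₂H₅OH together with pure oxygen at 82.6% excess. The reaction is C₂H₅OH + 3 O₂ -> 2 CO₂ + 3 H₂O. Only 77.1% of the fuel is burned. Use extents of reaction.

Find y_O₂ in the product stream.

0.437

Stoichiometric O₂ = 3 × 564 = 1692 mol; O₂ fed = 1692 × 1.826 = 3090 mol.
Fuel reacted = 0.771 × 564 → ξ = 434.8 mol.
Outlet (n = n₀ + ν ξ):
  C₂H₅OH: 564 − 1(434.8) = 129.2
  O₂: 3090 − 3(434.8) = 1785
  CO₂: 0 + 2(434.8) = 869.7
  H₂O: 0 + 3(434.8) = 1305
Total out = 4088 mol; y_O₂ = 1785 / 4088 = 0.4366.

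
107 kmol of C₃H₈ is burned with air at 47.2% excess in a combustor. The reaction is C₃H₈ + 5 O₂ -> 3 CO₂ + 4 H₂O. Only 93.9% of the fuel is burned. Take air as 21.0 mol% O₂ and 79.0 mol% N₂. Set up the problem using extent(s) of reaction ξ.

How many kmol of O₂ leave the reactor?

Stoichiometric O₂ = 5 × 107 = 535 kmol; O₂ fed = 535 × 1.472 = 787.5 kmol.
N₂ fed = 787.5 × 79/21 = 2963 kmol.
Fuel reacted = 0.939 × 107 → ξ = 100.5 kmol.
Outlet (n = n₀ + ν ξ):
  C₃H₈: 107 − 1(100.5) = 6.527
  O₂: 787.5 − 5(100.5) = 285.2
  N₂: 2963 (inert)
  CO₂: 0 + 3(100.5) = 301.4
  H₂O: 0 + 4(100.5) = 401.9

285 kmol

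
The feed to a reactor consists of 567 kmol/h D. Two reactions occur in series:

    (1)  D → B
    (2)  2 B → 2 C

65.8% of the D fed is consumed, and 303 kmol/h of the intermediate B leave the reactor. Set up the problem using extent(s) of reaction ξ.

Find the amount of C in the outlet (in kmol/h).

Conversion of D: D consumed = 1ξ₁ = 0.658 × 567 → ξ₁ = 373.1 kmol/h.
B balance: n_B = 0 + 1ξ₁ − 2ξ₂ = 303 → ξ₂ = (1·373.1 − 303)/2 = 35.04 kmol/h.
Outlet amounts (n = n₀ + Σ ν·ξ):
  D: 567 − 1(373.1) = 193.9
  B: 0 + 1(373.1) − 2(35.04) = 303
  C: 0 + 2(35.04) = 70.09

70.1 kmol/h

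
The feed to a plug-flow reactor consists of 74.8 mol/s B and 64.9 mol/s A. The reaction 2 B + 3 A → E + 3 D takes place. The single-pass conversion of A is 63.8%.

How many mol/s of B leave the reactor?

47.2 mol/s

A reacted = 0.638 × 64.9 = 41.41 mol/s; ν_A = −3, so ξ = 41.41/3 = 13.8 mol/s.
Outlet amounts (n = n₀ + ν ξ):
  B: 74.8 − 2(13.8) = 47.2
  A: 64.9 − 3(13.8) = 23.49
  E: 0 + 1(13.8) = 13.8
  D: 0 + 3(13.8) = 41.41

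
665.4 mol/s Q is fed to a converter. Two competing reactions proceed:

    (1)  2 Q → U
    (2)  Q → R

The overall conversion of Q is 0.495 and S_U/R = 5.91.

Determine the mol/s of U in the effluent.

152 mol/s

Conversion of Q: Q consumed = 0.495 × 665.4 = 329.4 mol/s = 2ξ₁ + 1ξ₂.
Selectivity: 1ξ₁ / (1ξ₂) = 5.91 → ξ₁ = 5.91 ξ₂.
Substitute: (2·5.91 + 1) ξ₂ = 329.4 → ξ₂ = 25.69 mol/s, ξ₁ = 151.8 mol/s.
Outlet amounts (n = n₀ + Σ ν·ξ):
  Q: 665.4 − 2(151.8) − 1(25.69) = 336
  U: 0 + 1(151.8) = 151.8
  R: 0 + 1(25.69) = 25.69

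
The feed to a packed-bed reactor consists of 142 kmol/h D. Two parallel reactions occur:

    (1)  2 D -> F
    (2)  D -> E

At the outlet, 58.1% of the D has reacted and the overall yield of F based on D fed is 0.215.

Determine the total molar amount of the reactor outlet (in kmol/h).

Yield of F: 1ξ₁ / 142 = 0.215 → ξ₁ = 30.53 kmol/h.
Conversion of D: 2ξ₁ + 1ξ₂ = 0.581 × 142 = 82.5 → ξ₂ = 21.44 kmol/h.
Outlet amounts (n = n₀ + Σ ν·ξ):
  D: 142 − 2(30.53) − 1(21.44) = 59.5
  F: 0 + 1(30.53) = 30.53
  E: 0 + 1(21.44) = 21.44
Total out = 59.5 + 30.53 + 21.44 = 111.5 kmol/h.

111 kmol/h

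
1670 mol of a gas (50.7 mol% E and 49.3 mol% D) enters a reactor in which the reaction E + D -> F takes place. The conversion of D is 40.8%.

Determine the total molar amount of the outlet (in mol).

1330 mol

D reacted = 0.408 × 823.3 = 335.9 mol; ν_D = −1, so ξ = 335.9/1 = 335.9 mol.
Outlet amounts (n = n₀ + ν ξ):
  E: 846.7 − 1(335.9) = 510.8
  D: 823.3 − 1(335.9) = 487.4
  F: 0 + 1(335.9) = 335.9
Total out = 510.8 + 487.4 + 335.9 = 1334 mol.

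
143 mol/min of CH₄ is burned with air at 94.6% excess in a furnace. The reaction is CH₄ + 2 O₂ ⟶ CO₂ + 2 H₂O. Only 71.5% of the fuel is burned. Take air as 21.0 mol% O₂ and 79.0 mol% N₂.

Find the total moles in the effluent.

2790 mol/min

Stoichiometric O₂ = 2 × 143 = 286 mol/min; O₂ fed = 286 × 1.946 = 556.6 mol/min.
N₂ fed = 556.6 × 79/21 = 2094 mol/min.
Fuel reacted = 0.715 × 143 → ξ = 102.2 mol/min.
Outlet (n = n₀ + ν ξ):
  CH₄: 143 − 1(102.2) = 40.76
  O₂: 556.6 − 2(102.2) = 352.1
  N₂: 2094 (inert)
  CO₂: 0 + 1(102.2) = 102.2
  H₂O: 0 + 2(102.2) = 204.5
Total out = 40.76 + 352.1 + 2094 + 102.2 + 204.5 = 2793 mol/min.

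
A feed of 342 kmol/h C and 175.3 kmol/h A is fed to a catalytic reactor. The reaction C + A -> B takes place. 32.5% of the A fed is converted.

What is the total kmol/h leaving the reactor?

A reacted = 0.325 × 175.3 = 56.97 kmol/h; ν_A = −1, so ξ = 56.97/1 = 56.97 kmol/h.
Outlet amounts (n = n₀ + ν ξ):
  C: 342 − 1(56.97) = 285
  A: 175.3 − 1(56.97) = 118.3
  B: 0 + 1(56.97) = 56.97
Total out = 285 + 118.3 + 56.97 = 460.3 kmol/h.

460 kmol/h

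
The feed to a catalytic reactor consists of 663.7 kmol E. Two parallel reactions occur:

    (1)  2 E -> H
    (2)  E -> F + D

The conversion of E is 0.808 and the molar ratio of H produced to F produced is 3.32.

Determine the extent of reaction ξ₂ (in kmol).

ξ₂ = 70.2 kmol

Conversion of E: E consumed = 0.808 × 663.7 = 536.3 kmol = 2ξ₁ + 1ξ₂.
Selectivity: 1ξ₁ / (1ξ₂) = 3.32 → ξ₁ = 3.32 ξ₂.
Substitute: (2·3.32 + 1) ξ₂ = 536.3 → ξ₂ = 70.19 kmol, ξ₁ = 233 kmol.
Outlet amounts (n = n₀ + Σ ν·ξ):
  E: 663.7 − 2(233) − 1(70.19) = 127.4
  H: 0 + 1(233) = 233
  F: 0 + 1(70.19) = 70.19
  D: 0 + 1(70.19) = 70.19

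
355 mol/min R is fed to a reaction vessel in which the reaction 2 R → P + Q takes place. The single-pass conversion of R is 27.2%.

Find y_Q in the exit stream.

R reacted = 0.272 × 355 = 96.56 mol/min; ν_R = −2, so ξ = 96.56/2 = 48.28 mol/min.
Outlet amounts (n = n₀ + ν ξ):
  R: 355 − 2(48.28) = 258.4
  P: 0 + 1(48.28) = 48.28
  Q: 0 + 1(48.28) = 48.28
Total out = 355 mol/min; y_Q = 48.28 / 355 = 0.136.

0.136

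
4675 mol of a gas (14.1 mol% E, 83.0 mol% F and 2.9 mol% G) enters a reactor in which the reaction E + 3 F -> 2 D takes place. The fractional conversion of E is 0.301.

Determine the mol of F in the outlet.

3290 mol

E reacted = 0.301 × 659.2 = 198.4 mol; ν_E = −1, so ξ = 198.4/1 = 198.4 mol.
Outlet amounts (n = n₀ + ν ξ):
  E: 659.2 − 1(198.4) = 460.8
  F: 3880 − 3(198.4) = 3285
  D: 0 + 2(198.4) = 396.8
  G: 135.6 (inert)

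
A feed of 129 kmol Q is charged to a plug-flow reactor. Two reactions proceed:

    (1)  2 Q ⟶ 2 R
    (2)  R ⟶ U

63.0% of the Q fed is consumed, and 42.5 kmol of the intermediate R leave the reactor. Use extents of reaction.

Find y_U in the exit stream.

0.301

Conversion of Q: Q consumed = 2ξ₁ = 0.63 × 129 → ξ₁ = 40.63 kmol.
R balance: n_R = 0 + 2ξ₁ − 1ξ₂ = 42.5 → ξ₂ = (2·40.63 − 42.5)/1 = 38.77 kmol.
Outlet amounts (n = n₀ + Σ ν·ξ):
  Q: 129 − 2(40.63) = 47.73
  R: 0 + 2(40.63) − 1(38.77) = 42.5
  U: 0 + 1(38.77) = 38.77
Total out = 129 kmol; y_U = 38.77 / 129 = 0.3005.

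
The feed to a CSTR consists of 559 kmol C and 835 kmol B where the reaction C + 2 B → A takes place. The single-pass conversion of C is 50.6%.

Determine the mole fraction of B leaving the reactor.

0.325

C reacted = 0.506 × 559 = 282.9 kmol; ν_C = −1, so ξ = 282.9/1 = 282.9 kmol.
Outlet amounts (n = n₀ + ν ξ):
  C: 559 − 1(282.9) = 276.1
  B: 835 − 2(282.9) = 269.3
  A: 0 + 1(282.9) = 282.9
Total out = 828.3 kmol; y_B = 269.3 / 828.3 = 0.3251.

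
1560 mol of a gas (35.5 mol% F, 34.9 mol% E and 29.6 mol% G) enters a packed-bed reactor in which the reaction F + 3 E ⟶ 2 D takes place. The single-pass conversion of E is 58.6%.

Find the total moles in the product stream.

1350 mol

E reacted = 0.586 × 544.4 = 319 mol; ν_E = −3, so ξ = 319/3 = 106.3 mol.
Outlet amounts (n = n₀ + ν ξ):
  F: 553.8 − 1(106.3) = 447.5
  E: 544.4 − 3(106.3) = 225.4
  D: 0 + 2(106.3) = 212.7
  G: 461.8 (inert)
Total out = 447.5 + 225.4 + 212.7 + 461.8 = 1347 mol.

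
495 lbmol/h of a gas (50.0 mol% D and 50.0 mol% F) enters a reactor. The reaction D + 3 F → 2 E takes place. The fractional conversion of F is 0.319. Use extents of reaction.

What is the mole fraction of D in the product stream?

F reacted = 0.319 × 247.5 = 78.95 lbmol/h; ν_F = −3, so ξ = 78.95/3 = 26.32 lbmol/h.
Outlet amounts (n = n₀ + ν ξ):
  D: 247.5 − 1(26.32) = 221.2
  F: 247.5 − 3(26.32) = 168.5
  E: 0 + 2(26.32) = 52.63
Total out = 442.4 lbmol/h; y_D = 221.2 / 442.4 = 0.5.

0.5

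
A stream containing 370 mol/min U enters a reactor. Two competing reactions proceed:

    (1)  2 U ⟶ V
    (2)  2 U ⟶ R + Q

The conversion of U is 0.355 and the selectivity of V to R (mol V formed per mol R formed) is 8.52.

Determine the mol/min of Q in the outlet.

Conversion of U: U consumed = 0.355 × 370 = 131.3 mol/min = 2ξ₁ + 2ξ₂.
Selectivity: 1ξ₁ / (1ξ₂) = 8.52 → ξ₁ = 8.52 ξ₂.
Substitute: (2·8.52 + 2) ξ₂ = 131.3 → ξ₂ = 6.899 mol/min, ξ₁ = 58.78 mol/min.
Outlet amounts (n = n₀ + Σ ν·ξ):
  U: 370 − 2(58.78) − 2(6.899) = 238.7
  V: 0 + 1(58.78) = 58.78
  R: 0 + 1(6.899) = 6.899
  Q: 0 + 1(6.899) = 6.899

6.9 mol/min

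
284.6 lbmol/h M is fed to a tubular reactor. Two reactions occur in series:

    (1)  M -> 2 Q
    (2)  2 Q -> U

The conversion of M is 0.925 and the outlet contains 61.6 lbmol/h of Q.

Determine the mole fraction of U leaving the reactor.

0.737

Conversion of M: M consumed = 1ξ₁ = 0.925 × 284.6 → ξ₁ = 263.3 lbmol/h.
Q balance: n_Q = 0 + 2ξ₁ − 2ξ₂ = 61.6 → ξ₂ = (2·263.3 − 61.6)/2 = 232.5 lbmol/h.
Outlet amounts (n = n₀ + Σ ν·ξ):
  M: 284.6 − 1(263.3) = 21.34
  Q: 0 + 2(263.3) − 2(232.5) = 61.6
  U: 0 + 1(232.5) = 232.5
Total out = 315.4 lbmol/h; y_U = 232.5 / 315.4 = 0.737.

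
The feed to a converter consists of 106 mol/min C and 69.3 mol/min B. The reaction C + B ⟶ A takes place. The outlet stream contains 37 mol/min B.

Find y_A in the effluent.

0.226

For B: n = n₀ − 1ξ → 37 = 69.3 − 1ξ, giving ξ = 32.3 mol/min.
Outlet amounts (n = n₀ + ν ξ):
  C: 106 − 1(32.3) = 73.7
  B: 69.3 − 1(32.3) = 37
  A: 0 + 1(32.3) = 32.3
Total out = 143 mol/min; y_A = 32.3 / 143 = 0.2259.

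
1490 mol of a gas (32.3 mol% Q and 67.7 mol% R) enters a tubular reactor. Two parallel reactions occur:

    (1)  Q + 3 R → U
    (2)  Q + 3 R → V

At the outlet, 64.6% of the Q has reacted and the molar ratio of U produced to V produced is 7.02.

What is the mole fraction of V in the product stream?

Conversion of Q: Q consumed = 0.646 × 481.3 = 310.9 mol = 1ξ₁ + 1ξ₂.
Selectivity: 1ξ₁ / (1ξ₂) = 7.02 → ξ₁ = 7.02 ξ₂.
Substitute: (1·7.02 + 1) ξ₂ = 310.9 → ξ₂ = 38.77 mol, ξ₁ = 272.1 mol.
Outlet amounts (n = n₀ + Σ ν·ξ):
  Q: 481.3 − 1(272.1) − 1(38.77) = 170.4
  R: 1009 − 3(272.1) − 3(38.77) = 76.03
  U: 0 + 1(272.1) = 272.1
  V: 0 + 1(38.77) = 38.77
Total out = 557.3 mol; y_V = 38.77 / 557.3 = 0.06956.

0.0696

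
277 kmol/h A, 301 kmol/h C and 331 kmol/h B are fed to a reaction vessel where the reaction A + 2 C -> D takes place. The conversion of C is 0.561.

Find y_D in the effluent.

0.114

C reacted = 0.561 × 301 = 168.9 kmol/h; ν_C = −2, so ξ = 168.9/2 = 84.43 kmol/h.
Outlet amounts (n = n₀ + ν ξ):
  A: 277 − 1(84.43) = 192.6
  C: 301 − 2(84.43) = 132.1
  D: 0 + 1(84.43) = 84.43
  B: 331 (inert)
Total out = 740.1 kmol/h; y_D = 84.43 / 740.1 = 0.1141.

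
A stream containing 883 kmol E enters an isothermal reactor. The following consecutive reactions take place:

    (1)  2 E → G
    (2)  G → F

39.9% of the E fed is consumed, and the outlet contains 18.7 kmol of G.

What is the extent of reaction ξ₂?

ξ₂ = 157 kmol

Conversion of E: E consumed = 2ξ₁ = 0.399 × 883 → ξ₁ = 176.2 kmol.
G balance: n_G = 0 + 1ξ₁ − 1ξ₂ = 18.7 → ξ₂ = (1·176.2 − 18.7)/1 = 157.5 kmol.
Outlet amounts (n = n₀ + Σ ν·ξ):
  E: 883 − 2(176.2) = 530.7
  G: 0 + 1(176.2) − 1(157.5) = 18.7
  F: 0 + 1(157.5) = 157.5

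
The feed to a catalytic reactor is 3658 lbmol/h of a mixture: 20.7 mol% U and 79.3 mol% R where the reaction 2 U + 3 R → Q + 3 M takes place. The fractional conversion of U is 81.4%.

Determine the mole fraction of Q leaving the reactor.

0.092

U reacted = 0.814 × 757.2 = 616.4 lbmol/h; ν_U = −2, so ξ = 616.4/2 = 308.2 lbmol/h.
Outlet amounts (n = n₀ + ν ξ):
  U: 757.2 − 2(308.2) = 140.8
  R: 2901 − 3(308.2) = 1976
  Q: 0 + 1(308.2) = 308.2
  M: 0 + 3(308.2) = 924.5
Total out = 3350 lbmol/h; y_Q = 308.2 / 3350 = 0.092.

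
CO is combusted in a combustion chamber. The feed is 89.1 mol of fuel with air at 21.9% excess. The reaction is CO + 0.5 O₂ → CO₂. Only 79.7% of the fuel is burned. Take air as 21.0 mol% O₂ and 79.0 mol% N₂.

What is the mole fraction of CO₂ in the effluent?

Stoichiometric O₂ = 0.5 × 89.1 = 44.55 mol; O₂ fed = 44.55 × 1.219 = 54.31 mol.
N₂ fed = 54.31 × 79/21 = 204.3 mol.
Fuel reacted = 0.797 × 89.1 → ξ = 71.01 mol.
Outlet (n = n₀ + ν ξ):
  CO: 89.1 − 1(71.01) = 18.09
  O₂: 54.31 − 0.5(71.01) = 18.8
  N₂: 204.3 (inert)
  CO₂: 0 + 1(71.01) = 71.01
Total out = 312.2 mol; y_CO₂ = 71.01 / 312.2 = 0.2275.

0.227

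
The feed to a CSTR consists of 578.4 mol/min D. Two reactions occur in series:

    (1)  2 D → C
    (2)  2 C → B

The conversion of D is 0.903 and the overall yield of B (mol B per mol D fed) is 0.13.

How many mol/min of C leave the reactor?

Conversion of D: D consumed = 2ξ₁ = 0.903 × 578.4 → ξ₁ = 261.1 mol/min.
Yield of B: 1ξ₂ / 578.4 = 0.13 → ξ₂ = 75.19 mol/min.
Outlet amounts (n = n₀ + Σ ν·ξ):
  D: 578.4 − 2(261.1) = 56.1
  C: 0 + 1(261.1) − 2(75.19) = 110.8
  B: 0 + 1(75.19) = 75.19

111 mol/min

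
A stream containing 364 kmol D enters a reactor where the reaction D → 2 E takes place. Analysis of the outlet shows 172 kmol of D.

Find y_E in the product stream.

0.691

For D: n = n₀ − 1ξ → 172 = 364 − 1ξ, giving ξ = 192 kmol.
Outlet amounts (n = n₀ + ν ξ):
  D: 364 − 1(192) = 172
  E: 0 + 2(192) = 384
Total out = 556 kmol; y_E = 384 / 556 = 0.6906.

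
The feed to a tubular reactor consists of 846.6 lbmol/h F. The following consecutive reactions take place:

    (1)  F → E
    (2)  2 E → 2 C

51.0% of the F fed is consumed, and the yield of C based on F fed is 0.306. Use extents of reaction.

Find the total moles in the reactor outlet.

Conversion of F: F consumed = 1ξ₁ = 0.51 × 846.6 → ξ₁ = 431.8 lbmol/h.
Yield of C: 2ξ₂ / 846.6 = 0.306 → ξ₂ = 129.5 lbmol/h.
Outlet amounts (n = n₀ + Σ ν·ξ):
  F: 846.6 − 1(431.8) = 414.8
  E: 0 + 1(431.8) − 2(129.5) = 172.7
  C: 0 + 2(129.5) = 259.1
Total out = 414.8 + 172.7 + 259.1 = 846.6 lbmol/h.

847 lbmol/h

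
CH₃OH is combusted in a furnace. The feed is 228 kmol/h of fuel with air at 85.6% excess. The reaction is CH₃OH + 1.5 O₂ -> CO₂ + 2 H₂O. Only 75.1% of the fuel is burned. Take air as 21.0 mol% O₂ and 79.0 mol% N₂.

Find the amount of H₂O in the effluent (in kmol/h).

Stoichiometric O₂ = 1.5 × 228 = 342 kmol/h; O₂ fed = 342 × 1.856 = 634.8 kmol/h.
N₂ fed = 634.8 × 79/21 = 2388 kmol/h.
Fuel reacted = 0.751 × 228 → ξ = 171.2 kmol/h.
Outlet (n = n₀ + ν ξ):
  CH₃OH: 228 − 1(171.2) = 56.77
  O₂: 634.8 − 1.5(171.2) = 377.9
  N₂: 2388 (inert)
  CO₂: 0 + 1(171.2) = 171.2
  H₂O: 0 + 2(171.2) = 342.5

342 kmol/h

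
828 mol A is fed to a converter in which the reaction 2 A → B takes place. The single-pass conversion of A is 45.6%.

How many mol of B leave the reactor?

189 mol

A reacted = 0.456 × 828 = 377.6 mol; ν_A = −2, so ξ = 377.6/2 = 188.8 mol.
Outlet amounts (n = n₀ + ν ξ):
  A: 828 − 2(188.8) = 450.4
  B: 0 + 1(188.8) = 188.8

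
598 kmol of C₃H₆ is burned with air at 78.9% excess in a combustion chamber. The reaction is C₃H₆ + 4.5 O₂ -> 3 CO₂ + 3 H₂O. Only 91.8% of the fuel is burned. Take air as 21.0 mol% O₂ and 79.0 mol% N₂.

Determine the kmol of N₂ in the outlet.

Stoichiometric O₂ = 4.5 × 598 = 2691 kmol; O₂ fed = 2691 × 1.789 = 4814 kmol.
N₂ fed = 4814 × 79/21 = 18110 kmol.
Fuel reacted = 0.918 × 598 → ξ = 549 kmol.
Outlet (n = n₀ + ν ξ):
  C₃H₆: 598 − 1(549) = 49.04
  O₂: 4814 − 4.5(549) = 2344
  N₂: 18110 (inert)
  CO₂: 0 + 3(549) = 1647
  H₂O: 0 + 3(549) = 1647

18100 kmol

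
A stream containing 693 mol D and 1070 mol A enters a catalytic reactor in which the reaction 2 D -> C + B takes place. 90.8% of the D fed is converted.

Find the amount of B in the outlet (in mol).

315 mol

D reacted = 0.908 × 693 = 629.2 mol; ν_D = −2, so ξ = 629.2/2 = 314.6 mol.
Outlet amounts (n = n₀ + ν ξ):
  D: 693 − 2(314.6) = 63.76
  C: 0 + 1(314.6) = 314.6
  B: 0 + 1(314.6) = 314.6
  A: 1070 (inert)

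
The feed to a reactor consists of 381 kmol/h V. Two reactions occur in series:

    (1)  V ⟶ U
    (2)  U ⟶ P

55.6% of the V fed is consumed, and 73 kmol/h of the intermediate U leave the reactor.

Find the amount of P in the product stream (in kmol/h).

139 kmol/h

Conversion of V: V consumed = 1ξ₁ = 0.556 × 381 → ξ₁ = 211.8 kmol/h.
U balance: n_U = 0 + 1ξ₁ − 1ξ₂ = 73 → ξ₂ = (1·211.8 − 73)/1 = 138.8 kmol/h.
Outlet amounts (n = n₀ + Σ ν·ξ):
  V: 381 − 1(211.8) = 169.2
  U: 0 + 1(211.8) − 1(138.8) = 73
  P: 0 + 1(138.8) = 138.8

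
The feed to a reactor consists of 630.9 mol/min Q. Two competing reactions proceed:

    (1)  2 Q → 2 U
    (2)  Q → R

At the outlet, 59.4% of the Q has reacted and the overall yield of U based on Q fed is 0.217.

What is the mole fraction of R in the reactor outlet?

Yield of U: 2ξ₁ / 630.9 = 0.217 → ξ₁ = 68.45 mol/min.
Conversion of Q: 2ξ₁ + 1ξ₂ = 0.594 × 630.9 = 374.8 → ξ₂ = 237.8 mol/min.
Outlet amounts (n = n₀ + Σ ν·ξ):
  Q: 630.9 − 2(68.45) − 1(237.8) = 256.1
  U: 0 + 2(68.45) = 136.9
  R: 0 + 1(237.8) = 237.8
Total out = 630.9 mol/min; y_R = 237.8 / 630.9 = 0.377.

0.377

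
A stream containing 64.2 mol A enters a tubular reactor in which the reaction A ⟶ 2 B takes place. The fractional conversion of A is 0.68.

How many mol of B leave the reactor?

87.3 mol

A reacted = 0.68 × 64.2 = 43.66 mol; ν_A = −1, so ξ = 43.66/1 = 43.66 mol.
Outlet amounts (n = n₀ + ν ξ):
  A: 64.2 − 1(43.66) = 20.54
  B: 0 + 2(43.66) = 87.31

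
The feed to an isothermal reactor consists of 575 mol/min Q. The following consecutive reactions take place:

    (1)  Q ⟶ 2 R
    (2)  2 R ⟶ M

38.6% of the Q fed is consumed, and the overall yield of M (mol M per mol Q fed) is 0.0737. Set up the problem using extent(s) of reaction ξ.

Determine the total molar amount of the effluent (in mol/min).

755 mol/min

Conversion of Q: Q consumed = 1ξ₁ = 0.386 × 575 → ξ₁ = 222 mol/min.
Yield of M: 1ξ₂ / 575 = 0.0737 → ξ₂ = 42.38 mol/min.
Outlet amounts (n = n₀ + Σ ν·ξ):
  Q: 575 − 1(222) = 353
  R: 0 + 2(222) − 2(42.38) = 359.1
  M: 0 + 1(42.38) = 42.38
Total out = 353 + 359.1 + 42.38 = 754.6 mol/min.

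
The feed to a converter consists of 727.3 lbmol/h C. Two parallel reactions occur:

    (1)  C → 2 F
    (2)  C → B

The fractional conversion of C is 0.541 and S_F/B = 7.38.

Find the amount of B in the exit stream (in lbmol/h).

83.9 lbmol/h

Conversion of C: C consumed = 0.541 × 727.3 = 393.5 lbmol/h = 1ξ₁ + 1ξ₂.
Selectivity: 2ξ₁ / (1ξ₂) = 7.38 → ξ₁ = 3.69 ξ₂.
Substitute: (1·3.69 + 1) ξ₂ = 393.5 → ξ₂ = 83.9 lbmol/h, ξ₁ = 309.6 lbmol/h.
Outlet amounts (n = n₀ + Σ ν·ξ):
  C: 727.3 − 1(309.6) − 1(83.9) = 333.8
  F: 0 + 2(309.6) = 619.1
  B: 0 + 1(83.9) = 83.9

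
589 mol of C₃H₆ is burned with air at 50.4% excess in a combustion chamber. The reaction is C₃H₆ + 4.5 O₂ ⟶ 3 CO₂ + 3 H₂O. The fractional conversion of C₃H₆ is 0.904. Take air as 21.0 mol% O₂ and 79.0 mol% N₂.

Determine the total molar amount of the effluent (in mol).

Stoichiometric O₂ = 4.5 × 589 = 2650 mol; O₂ fed = 2650 × 1.504 = 3986 mol.
N₂ fed = 3986 × 79/21 = 15000 mol.
Fuel reacted = 0.904 × 589 → ξ = 532.5 mol.
Outlet (n = n₀ + ν ξ):
  C₃H₆: 589 − 1(532.5) = 56.54
  O₂: 3986 − 4.5(532.5) = 1590
  N₂: 15000 (inert)
  CO₂: 0 + 3(532.5) = 1597
  H₂O: 0 + 3(532.5) = 1597
Total out = 56.54 + 1590 + 15000 + 1597 + 1597 = 19840 mol.

19800 mol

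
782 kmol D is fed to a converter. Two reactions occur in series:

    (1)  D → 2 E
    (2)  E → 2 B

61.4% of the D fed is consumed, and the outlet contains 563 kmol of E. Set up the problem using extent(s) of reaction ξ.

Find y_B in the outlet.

Conversion of D: D consumed = 1ξ₁ = 0.614 × 782 → ξ₁ = 480.1 kmol.
E balance: n_E = 0 + 2ξ₁ − 1ξ₂ = 563 → ξ₂ = (2·480.1 − 563)/1 = 397.3 kmol.
Outlet amounts (n = n₀ + Σ ν·ξ):
  D: 782 − 1(480.1) = 301.9
  E: 0 + 2(480.1) − 1(397.3) = 563
  B: 0 + 2(397.3) = 794.6
Total out = 1659 kmol; y_B = 794.6 / 1659 = 0.4788.

0.479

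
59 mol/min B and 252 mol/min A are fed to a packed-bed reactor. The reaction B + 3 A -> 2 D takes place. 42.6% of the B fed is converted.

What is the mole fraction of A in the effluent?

0.677

B reacted = 0.426 × 59 = 25.13 mol/min; ν_B = −1, so ξ = 25.13/1 = 25.13 mol/min.
Outlet amounts (n = n₀ + ν ξ):
  B: 59 − 1(25.13) = 33.87
  A: 252 − 3(25.13) = 176.6
  D: 0 + 2(25.13) = 50.27
Total out = 260.7 mol/min; y_A = 176.6 / 260.7 = 0.6773.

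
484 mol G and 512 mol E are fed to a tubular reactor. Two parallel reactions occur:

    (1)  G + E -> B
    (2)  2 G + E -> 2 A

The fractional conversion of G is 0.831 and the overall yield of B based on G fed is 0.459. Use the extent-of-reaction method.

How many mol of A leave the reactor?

180 mol

Yield of B: 1ξ₁ / 484 = 0.459 → ξ₁ = 222.2 mol.
Conversion of G: 1ξ₁ + 2ξ₂ = 0.831 × 484 = 402.2 → ξ₂ = 90.02 mol.
Outlet amounts (n = n₀ + Σ ν·ξ):
  G: 484 − 1(222.2) − 2(90.02) = 81.8
  E: 512 − 1(222.2) − 1(90.02) = 199.8
  B: 0 + 1(222.2) = 222.2
  A: 0 + 2(90.02) = 180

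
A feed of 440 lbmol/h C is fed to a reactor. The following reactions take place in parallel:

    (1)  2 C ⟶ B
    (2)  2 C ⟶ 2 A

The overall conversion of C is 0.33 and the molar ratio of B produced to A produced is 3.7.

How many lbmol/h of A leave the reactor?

17.3 lbmol/h

Conversion of C: C consumed = 0.33 × 440 = 145.2 lbmol/h = 2ξ₁ + 2ξ₂.
Selectivity: 1ξ₁ / (2ξ₂) = 3.7 → ξ₁ = 7.4 ξ₂.
Substitute: (2·7.4 + 2) ξ₂ = 145.2 → ξ₂ = 8.643 lbmol/h, ξ₁ = 63.96 lbmol/h.
Outlet amounts (n = n₀ + Σ ν·ξ):
  C: 440 − 2(63.96) − 2(8.643) = 294.8
  B: 0 + 1(63.96) = 63.96
  A: 0 + 2(8.643) = 17.29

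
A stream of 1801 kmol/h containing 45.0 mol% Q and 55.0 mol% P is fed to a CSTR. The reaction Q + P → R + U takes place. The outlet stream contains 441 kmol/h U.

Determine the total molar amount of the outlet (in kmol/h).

For U: n = n₀ + 1ξ → 441 = 0 + 1ξ, giving ξ = 441 kmol/h.
Outlet amounts (n = n₀ + ν ξ):
  Q: 810.5 − 1(441) = 369.5
  P: 990.5 − 1(441) = 549.5
  R: 0 + 1(441) = 441
  U: 0 + 1(441) = 441
Total out = 369.5 + 549.5 + 441 + 441 = 1801 kmol/h.

1800 kmol/h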